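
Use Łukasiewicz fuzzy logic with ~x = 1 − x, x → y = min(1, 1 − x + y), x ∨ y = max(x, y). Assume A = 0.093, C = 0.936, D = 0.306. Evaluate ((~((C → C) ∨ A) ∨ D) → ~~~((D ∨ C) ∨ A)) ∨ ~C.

C → C = min(1, 1 − 0.936 + 0.936) = min(1, 1.000) = 1.000
(C → C) ∨ A = max(1.000, 0.093) = 1.000
~((C → C) ∨ A) = 1 − 1.000 = 0.000
~((C → C) ∨ A) ∨ D = max(0.000, 0.306) = 0.306
D ∨ C = max(0.306, 0.936) = 0.936
(D ∨ C) ∨ A = max(0.936, 0.093) = 0.936
~((D ∨ C) ∨ A) = 1 − 0.936 = 0.064
~~((D ∨ C) ∨ A) = 1 − 0.064 = 0.936
~~~((D ∨ C) ∨ A) = 1 − 0.936 = 0.064
(~((C → C) ∨ A) ∨ D) → ~~~((D ∨ C) ∨ A) = min(1, 1 − 0.306 + 0.064) = min(1, 0.758) = 0.758
~C = 1 − 0.936 = 0.064
((~((C → C) ∨ A) ∨ D) → ~~~((D ∨ C) ∨ A)) ∨ ~C = max(0.758, 0.064) = 0.758

0.758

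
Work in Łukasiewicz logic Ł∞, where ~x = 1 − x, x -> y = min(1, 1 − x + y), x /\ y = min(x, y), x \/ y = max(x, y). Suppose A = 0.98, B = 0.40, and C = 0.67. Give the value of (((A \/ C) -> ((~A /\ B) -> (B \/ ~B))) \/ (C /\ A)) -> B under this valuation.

A \/ C = max(0.98, 0.67) = 0.98
~A = 1 − 0.98 = 0.02
~A /\ B = min(0.02, 0.40) = 0.02
~B = 1 − 0.40 = 0.60
B \/ ~B = max(0.40, 0.60) = 0.60
(~A /\ B) -> (B \/ ~B) = min(1, 1 − 0.02 + 0.60) = min(1, 1.58) = 1.00
(A \/ C) -> ((~A /\ B) -> (B \/ ~B)) = min(1, 1 − 0.98 + 1.00) = min(1, 1.02) = 1.00
C /\ A = min(0.67, 0.98) = 0.67
((A \/ C) -> ((~A /\ B) -> (B \/ ~B))) \/ (C /\ A) = max(1.00, 0.67) = 1.00
(((A \/ C) -> ((~A /\ B) -> (B \/ ~B))) \/ (C /\ A)) -> B = min(1, 1 − 1.00 + 0.40) = min(1, 0.40) = 0.40

0.40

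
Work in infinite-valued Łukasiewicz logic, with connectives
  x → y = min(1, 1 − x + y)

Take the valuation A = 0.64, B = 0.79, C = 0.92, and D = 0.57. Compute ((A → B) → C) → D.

A → B = min(1, 1 − 0.64 + 0.79) = min(1, 1.15) = 1.00
(A → B) → C = min(1, 1 − 1.00 + 0.92) = min(1, 0.92) = 0.92
((A → B) → C) → D = min(1, 1 − 0.92 + 0.57) = min(1, 0.65) = 0.65

0.65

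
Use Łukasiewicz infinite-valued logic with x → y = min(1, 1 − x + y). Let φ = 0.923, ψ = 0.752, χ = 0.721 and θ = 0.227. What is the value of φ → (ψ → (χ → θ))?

χ → θ = min(1, 1 − 0.721 + 0.227) = min(1, 0.506) = 0.506
ψ → (χ → θ) = min(1, 1 − 0.752 + 0.506) = min(1, 0.754) = 0.754
φ → (ψ → (χ → θ)) = min(1, 1 − 0.923 + 0.754) = min(1, 0.831) = 0.831

0.831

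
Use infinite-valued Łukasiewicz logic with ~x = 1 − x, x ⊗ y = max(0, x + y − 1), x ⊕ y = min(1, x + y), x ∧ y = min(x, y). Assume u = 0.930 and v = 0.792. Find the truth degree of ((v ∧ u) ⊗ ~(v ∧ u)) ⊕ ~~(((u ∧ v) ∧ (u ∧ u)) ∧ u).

v ∧ u = min(0.792, 0.930) = 0.792
~(v ∧ u) = 1 − 0.792 = 0.208
(v ∧ u) ⊗ ~(v ∧ u) = max(0, 0.792 + 0.208 − 1) = max(0, 0.000) = 0.000
u ∧ v = min(0.930, 0.792) = 0.792
u ∧ u = min(0.930, 0.930) = 0.930
(u ∧ v) ∧ (u ∧ u) = min(0.792, 0.930) = 0.792
((u ∧ v) ∧ (u ∧ u)) ∧ u = min(0.792, 0.930) = 0.792
~(((u ∧ v) ∧ (u ∧ u)) ∧ u) = 1 − 0.792 = 0.208
~~(((u ∧ v) ∧ (u ∧ u)) ∧ u) = 1 − 0.208 = 0.792
((v ∧ u) ⊗ ~(v ∧ u)) ⊕ ~~(((u ∧ v) ∧ (u ∧ u)) ∧ u) = min(1, 0.000 + 0.792) = min(1, 0.792) = 0.792

0.792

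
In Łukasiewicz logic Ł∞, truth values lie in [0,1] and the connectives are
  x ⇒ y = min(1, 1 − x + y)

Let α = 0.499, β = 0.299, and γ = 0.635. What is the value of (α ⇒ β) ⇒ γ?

0.835

α ⇒ β = min(1, 1 − 0.499 + 0.299) = min(1, 0.800) = 0.800
(α ⇒ β) ⇒ γ = min(1, 1 − 0.800 + 0.635) = min(1, 0.835) = 0.835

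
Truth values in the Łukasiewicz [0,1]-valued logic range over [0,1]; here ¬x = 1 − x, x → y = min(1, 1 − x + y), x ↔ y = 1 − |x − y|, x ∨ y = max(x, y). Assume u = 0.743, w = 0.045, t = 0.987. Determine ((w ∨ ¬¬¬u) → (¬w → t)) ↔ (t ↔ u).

0.756

¬u = 1 − 0.743 = 0.257
¬¬u = 1 − 0.257 = 0.743
¬¬¬u = 1 − 0.743 = 0.257
w ∨ ¬¬¬u = max(0.045, 0.257) = 0.257
¬w = 1 − 0.045 = 0.955
¬w → t = min(1, 1 − 0.955 + 0.987) = min(1, 1.032) = 1.000
(w ∨ ¬¬¬u) → (¬w → t) = min(1, 1 − 0.257 + 1.000) = min(1, 1.743) = 1.000
t ↔ u = 1 − |0.987 − 0.743| = 1 − 0.244 = 0.756
((w ∨ ¬¬¬u) → (¬w → t)) ↔ (t ↔ u) = 1 − |1.000 − 0.756| = 1 − 0.244 = 0.756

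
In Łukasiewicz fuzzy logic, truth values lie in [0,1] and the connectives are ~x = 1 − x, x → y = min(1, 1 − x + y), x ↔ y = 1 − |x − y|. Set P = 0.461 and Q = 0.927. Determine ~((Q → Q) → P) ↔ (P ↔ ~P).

0.617

Q → Q = min(1, 1 − 0.927 + 0.927) = min(1, 1.000) = 1.000
(Q → Q) → P = min(1, 1 − 1.000 + 0.461) = min(1, 0.461) = 0.461
~((Q → Q) → P) = 1 − 0.461 = 0.539
~P = 1 − 0.461 = 0.539
P ↔ ~P = 1 − |0.461 − 0.539| = 1 − 0.078 = 0.922
~((Q → Q) → P) ↔ (P ↔ ~P) = 1 − |0.539 − 0.922| = 1 − 0.383 = 0.617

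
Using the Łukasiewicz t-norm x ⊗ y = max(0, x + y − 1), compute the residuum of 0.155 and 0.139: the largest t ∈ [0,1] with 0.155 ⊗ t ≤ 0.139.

The residuum of the Łukasiewicz t-norm gives the supremum: min(1, 1 − 0.155 + 0.139).
1 − 0.155 + 0.139 = 0.984, so t = min(1, 0.984) = 0.984.
Check: 0.155 ⊗ 0.984 = max(0, 0.139) = 0.139 ≤ 0.139.

0.984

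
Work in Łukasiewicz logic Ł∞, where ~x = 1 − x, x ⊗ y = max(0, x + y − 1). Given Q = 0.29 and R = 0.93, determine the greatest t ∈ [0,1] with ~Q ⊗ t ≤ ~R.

0.36

~Q = 1 − 0.29 = 0.71
So the left factor is ~Q = 0.71.
~R = 1 − 0.93 = 0.07
So the right-hand bound is ~R = 0.07.
The residuum of the Łukasiewicz t-norm gives the supremum: min(1, 1 − 0.71 + 0.07).
1 − 0.71 + 0.07 = 0.36, so t = min(1, 0.36) = 0.36.
Check: 0.71 ⊗ 0.36 = max(0, 0.07) = 0.07 ≤ 0.07.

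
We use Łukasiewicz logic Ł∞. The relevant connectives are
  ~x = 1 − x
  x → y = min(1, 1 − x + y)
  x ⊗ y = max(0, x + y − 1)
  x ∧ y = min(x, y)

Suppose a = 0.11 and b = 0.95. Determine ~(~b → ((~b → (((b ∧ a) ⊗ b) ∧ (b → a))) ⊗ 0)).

~b = 1 − 0.95 = 0.05
b ∧ a = min(0.95, 0.11) = 0.11
(b ∧ a) ⊗ b = max(0, 0.11 + 0.95 − 1) = max(0, 0.06) = 0.06
b → a = min(1, 1 − 0.95 + 0.11) = min(1, 0.16) = 0.16
((b ∧ a) ⊗ b) ∧ (b → a) = min(0.06, 0.16) = 0.06
~b → (((b ∧ a) ⊗ b) ∧ (b → a)) = min(1, 1 − 0.05 + 0.06) = min(1, 1.01) = 1.00
(~b → (((b ∧ a) ⊗ b) ∧ (b → a))) ⊗ 0 = max(0, 1.00 + 0.00 − 1) = max(0, 0.00) = 0.00
~b → ((~b → (((b ∧ a) ⊗ b) ∧ (b → a))) ⊗ 0) = min(1, 1 − 0.05 + 0.00) = min(1, 0.95) = 0.95
~(~b → ((~b → (((b ∧ a) ⊗ b) ∧ (b → a))) ⊗ 0)) = 1 − 0.95 = 0.05

0.05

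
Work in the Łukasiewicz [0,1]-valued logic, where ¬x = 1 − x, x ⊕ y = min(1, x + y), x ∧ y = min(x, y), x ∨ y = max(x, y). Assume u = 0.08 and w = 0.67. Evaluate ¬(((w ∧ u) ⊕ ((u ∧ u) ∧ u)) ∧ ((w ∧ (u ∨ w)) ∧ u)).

0.92

w ∧ u = min(0.67, 0.08) = 0.08
u ∧ u = min(0.08, 0.08) = 0.08
(u ∧ u) ∧ u = min(0.08, 0.08) = 0.08
(w ∧ u) ⊕ ((u ∧ u) ∧ u) = min(1, 0.08 + 0.08) = min(1, 0.16) = 0.16
u ∨ w = max(0.08, 0.67) = 0.67
w ∧ (u ∨ w) = min(0.67, 0.67) = 0.67
(w ∧ (u ∨ w)) ∧ u = min(0.67, 0.08) = 0.08
((w ∧ u) ⊕ ((u ∧ u) ∧ u)) ∧ ((w ∧ (u ∨ w)) ∧ u) = min(0.16, 0.08) = 0.08
¬(((w ∧ u) ⊕ ((u ∧ u) ∧ u)) ∧ ((w ∧ (u ∨ w)) ∧ u)) = 1 − 0.08 = 0.92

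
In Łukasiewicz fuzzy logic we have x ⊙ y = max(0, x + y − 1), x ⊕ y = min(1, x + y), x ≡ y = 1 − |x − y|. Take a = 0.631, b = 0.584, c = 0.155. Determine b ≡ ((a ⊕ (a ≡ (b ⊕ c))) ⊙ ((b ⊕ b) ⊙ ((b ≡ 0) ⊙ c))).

0.416

b ⊕ c = min(1, 0.584 + 0.155) = min(1, 0.739) = 0.739
a ≡ (b ⊕ c) = 1 − |0.631 − 0.739| = 1 − 0.108 = 0.892
a ⊕ (a ≡ (b ⊕ c)) = min(1, 0.631 + 0.892) = min(1, 1.523) = 1.000
b ⊕ b = min(1, 0.584 + 0.584) = min(1, 1.168) = 1.000
b ≡ 0 = 1 − |0.584 − 0.000| = 1 − 0.584 = 0.416
(b ≡ 0) ⊙ c = max(0, 0.416 + 0.155 − 1) = max(0, -0.429) = 0.000
(b ⊕ b) ⊙ ((b ≡ 0) ⊙ c) = max(0, 1.000 + 0.000 − 1) = max(0, 0.000) = 0.000
(a ⊕ (a ≡ (b ⊕ c))) ⊙ ((b ⊕ b) ⊙ ((b ≡ 0) ⊙ c)) = max(0, 1.000 + 0.000 − 1) = max(0, 0.000) = 0.000
b ≡ ((a ⊕ (a ≡ (b ⊕ c))) ⊙ ((b ⊕ b) ⊙ ((b ≡ 0) ⊙ c))) = 1 − |0.584 − 0.000| = 1 − 0.584 = 0.416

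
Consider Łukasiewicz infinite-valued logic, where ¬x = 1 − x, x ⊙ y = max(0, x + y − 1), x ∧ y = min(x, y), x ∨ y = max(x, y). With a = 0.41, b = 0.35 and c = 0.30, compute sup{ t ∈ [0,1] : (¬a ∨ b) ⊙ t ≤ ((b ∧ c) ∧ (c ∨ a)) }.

¬a = 1 − 0.41 = 0.59
¬a ∨ b = max(0.59, 0.35) = 0.59
So the left factor is ¬a ∨ b = 0.59.
b ∧ c = min(0.35, 0.30) = 0.30
c ∨ a = max(0.30, 0.41) = 0.41
(b ∧ c) ∧ (c ∨ a) = min(0.30, 0.41) = 0.30
So the right-hand bound is (b ∧ c) ∧ (c ∨ a) = 0.30.
The residuum of the Łukasiewicz t-norm gives the supremum: min(1, 1 − 0.59 + 0.30).
1 − 0.59 + 0.30 = 0.71, so t = min(1, 0.71) = 0.71.
Check: 0.59 ⊙ 0.71 = max(0, 0.30) = 0.30 ≤ 0.30.

0.71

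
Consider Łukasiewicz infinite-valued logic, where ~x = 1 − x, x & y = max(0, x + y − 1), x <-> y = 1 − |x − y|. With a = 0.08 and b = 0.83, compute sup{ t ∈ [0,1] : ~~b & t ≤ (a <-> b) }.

0.42

~b = 1 − 0.83 = 0.17
~~b = 1 − 0.17 = 0.83
So the left factor is ~~b = 0.83.
a <-> b = 1 − |0.08 − 0.83| = 1 − 0.75 = 0.25
So the right-hand bound is a <-> b = 0.25.
The residuum of the Łukasiewicz t-norm gives the supremum: min(1, 1 − 0.83 + 0.25).
1 − 0.83 + 0.25 = 0.42, so t = min(1, 0.42) = 0.42.
Check: 0.83 & 0.42 = max(0, 0.25) = 0.25 ≤ 0.25.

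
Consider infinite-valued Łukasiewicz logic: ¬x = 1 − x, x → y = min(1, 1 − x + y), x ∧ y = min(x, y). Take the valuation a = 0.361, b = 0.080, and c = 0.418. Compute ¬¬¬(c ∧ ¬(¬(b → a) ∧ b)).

0.582

b → a = min(1, 1 − 0.080 + 0.361) = min(1, 1.281) = 1.000
¬(b → a) = 1 − 1.000 = 0.000
¬(b → a) ∧ b = min(0.000, 0.080) = 0.000
¬(¬(b → a) ∧ b) = 1 − 0.000 = 1.000
c ∧ ¬(¬(b → a) ∧ b) = min(0.418, 1.000) = 0.418
¬(c ∧ ¬(¬(b → a) ∧ b)) = 1 − 0.418 = 0.582
¬¬(c ∧ ¬(¬(b → a) ∧ b)) = 1 − 0.582 = 0.418
¬¬¬(c ∧ ¬(¬(b → a) ∧ b)) = 1 − 0.418 = 0.582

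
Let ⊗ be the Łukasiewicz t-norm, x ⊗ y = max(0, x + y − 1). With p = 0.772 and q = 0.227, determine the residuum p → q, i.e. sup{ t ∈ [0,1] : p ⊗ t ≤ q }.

The residuum of the Łukasiewicz t-norm gives the supremum: min(1, 1 − 0.772 + 0.227).
1 − 0.772 + 0.227 = 0.455, so t = min(1, 0.455) = 0.455.
Check: 0.772 ⊗ 0.455 = max(0, 0.227) = 0.227 ≤ 0.227.

0.455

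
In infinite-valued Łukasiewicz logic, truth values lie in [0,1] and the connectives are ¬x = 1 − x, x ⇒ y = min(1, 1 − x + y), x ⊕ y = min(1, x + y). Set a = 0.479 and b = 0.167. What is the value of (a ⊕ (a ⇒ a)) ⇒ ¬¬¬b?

a ⇒ a = min(1, 1 − 0.479 + 0.479) = min(1, 1.000) = 1.000
a ⊕ (a ⇒ a) = min(1, 0.479 + 1.000) = min(1, 1.479) = 1.000
¬b = 1 − 0.167 = 0.833
¬¬b = 1 − 0.833 = 0.167
¬¬¬b = 1 − 0.167 = 0.833
(a ⊕ (a ⇒ a)) ⇒ ¬¬¬b = min(1, 1 − 1.000 + 0.833) = min(1, 0.833) = 0.833

0.833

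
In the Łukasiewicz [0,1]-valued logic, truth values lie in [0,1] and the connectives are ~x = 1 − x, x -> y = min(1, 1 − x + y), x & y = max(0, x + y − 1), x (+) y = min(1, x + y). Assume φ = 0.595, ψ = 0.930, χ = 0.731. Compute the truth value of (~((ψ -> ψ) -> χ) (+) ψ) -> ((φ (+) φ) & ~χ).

0.269

ψ -> ψ = min(1, 1 − 0.930 + 0.930) = min(1, 1.000) = 1.000
(ψ -> ψ) -> χ = min(1, 1 − 1.000 + 0.731) = min(1, 0.731) = 0.731
~((ψ -> ψ) -> χ) = 1 − 0.731 = 0.269
~((ψ -> ψ) -> χ) (+) ψ = min(1, 0.269 + 0.930) = min(1, 1.199) = 1.000
φ (+) φ = min(1, 0.595 + 0.595) = min(1, 1.190) = 1.000
~χ = 1 − 0.731 = 0.269
(φ (+) φ) & ~χ = max(0, 1.000 + 0.269 − 1) = max(0, 0.269) = 0.269
(~((ψ -> ψ) -> χ) (+) ψ) -> ((φ (+) φ) & ~χ) = min(1, 1 − 1.000 + 0.269) = min(1, 0.269) = 0.269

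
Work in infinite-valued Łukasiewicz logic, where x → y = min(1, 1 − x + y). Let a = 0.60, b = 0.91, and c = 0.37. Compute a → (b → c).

b → c = min(1, 1 − 0.91 + 0.37) = min(1, 0.46) = 0.46
a → (b → c) = min(1, 1 − 0.60 + 0.46) = min(1, 0.86) = 0.86

0.86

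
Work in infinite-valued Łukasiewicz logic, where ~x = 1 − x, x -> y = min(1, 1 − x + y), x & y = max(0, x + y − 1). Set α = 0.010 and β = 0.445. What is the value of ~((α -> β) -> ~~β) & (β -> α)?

α -> β = min(1, 1 − 0.010 + 0.445) = min(1, 1.435) = 1.000
~β = 1 − 0.445 = 0.555
~~β = 1 − 0.555 = 0.445
(α -> β) -> ~~β = min(1, 1 − 1.000 + 0.445) = min(1, 0.445) = 0.445
~((α -> β) -> ~~β) = 1 − 0.445 = 0.555
β -> α = min(1, 1 − 0.445 + 0.010) = min(1, 0.565) = 0.565
~((α -> β) -> ~~β) & (β -> α) = max(0, 0.555 + 0.565 − 1) = max(0, 0.120) = 0.120

0.120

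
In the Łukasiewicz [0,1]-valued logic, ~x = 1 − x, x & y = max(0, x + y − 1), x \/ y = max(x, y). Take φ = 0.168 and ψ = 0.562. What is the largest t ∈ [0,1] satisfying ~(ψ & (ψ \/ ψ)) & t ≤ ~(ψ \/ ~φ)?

0.292

ψ \/ ψ = max(0.562, 0.562) = 0.562
ψ & (ψ \/ ψ) = max(0, 0.562 + 0.562 − 1) = max(0, 0.124) = 0.124
~(ψ & (ψ \/ ψ)) = 1 − 0.124 = 0.876
So the left factor is ~(ψ & (ψ \/ ψ)) = 0.876.
~φ = 1 − 0.168 = 0.832
ψ \/ ~φ = max(0.562, 0.832) = 0.832
~(ψ \/ ~φ) = 1 − 0.832 = 0.168
So the right-hand bound is ~(ψ \/ ~φ) = 0.168.
The residuum of the Łukasiewicz t-norm gives the supremum: min(1, 1 − 0.876 + 0.168).
1 − 0.876 + 0.168 = 0.292, so t = min(1, 0.292) = 0.292.
Check: 0.876 & 0.292 = max(0, 0.168) = 0.168 ≤ 0.168.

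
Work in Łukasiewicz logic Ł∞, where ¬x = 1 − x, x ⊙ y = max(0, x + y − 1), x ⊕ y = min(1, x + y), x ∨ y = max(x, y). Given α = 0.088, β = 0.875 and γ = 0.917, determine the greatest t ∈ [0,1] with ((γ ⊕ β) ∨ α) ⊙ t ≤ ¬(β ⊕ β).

γ ⊕ β = min(1, 0.917 + 0.875) = min(1, 1.792) = 1.000
(γ ⊕ β) ∨ α = max(1.000, 0.088) = 1.000
So the left factor is (γ ⊕ β) ∨ α = 1.000.
β ⊕ β = min(1, 0.875 + 0.875) = min(1, 1.750) = 1.000
¬(β ⊕ β) = 1 − 1.000 = 0.000
So the right-hand bound is ¬(β ⊕ β) = 0.000.
The residuum of the Łukasiewicz t-norm gives the supremum: min(1, 1 − 1.000 + 0.000).
1 − 1.000 + 0.000 = 0.000, so t = min(1, 0.000) = 0.000.
Check: 1.000 ⊙ 0.000 = max(0, 0.000) = 0.000 ≤ 0.000.

0.000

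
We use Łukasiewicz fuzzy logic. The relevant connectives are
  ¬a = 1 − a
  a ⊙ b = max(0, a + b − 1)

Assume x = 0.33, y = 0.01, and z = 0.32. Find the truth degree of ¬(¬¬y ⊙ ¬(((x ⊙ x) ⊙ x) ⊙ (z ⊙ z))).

0.99

¬y = 1 − 0.01 = 0.99
¬¬y = 1 − 0.99 = 0.01
x ⊙ x = max(0, 0.33 + 0.33 − 1) = max(0, -0.34) = 0.00
(x ⊙ x) ⊙ x = max(0, 0.00 + 0.33 − 1) = max(0, -0.67) = 0.00
z ⊙ z = max(0, 0.32 + 0.32 − 1) = max(0, -0.36) = 0.00
((x ⊙ x) ⊙ x) ⊙ (z ⊙ z) = max(0, 0.00 + 0.00 − 1) = max(0, -1.00) = 0.00
¬(((x ⊙ x) ⊙ x) ⊙ (z ⊙ z)) = 1 − 0.00 = 1.00
¬¬y ⊙ ¬(((x ⊙ x) ⊙ x) ⊙ (z ⊙ z)) = max(0, 0.01 + 1.00 − 1) = max(0, 0.01) = 0.01
¬(¬¬y ⊙ ¬(((x ⊙ x) ⊙ x) ⊙ (z ⊙ z))) = 1 − 0.01 = 0.99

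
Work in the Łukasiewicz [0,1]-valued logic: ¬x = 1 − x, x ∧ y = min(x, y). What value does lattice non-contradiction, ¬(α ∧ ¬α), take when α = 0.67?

0.67

¬α = 1 − 0.67 = 0.33
α ∧ ¬α = min(0.67, 0.33) = 0.33
¬(α ∧ ¬α) = 1 − 0.33 = 0.67
(The value 0.67 < 1 shows this instance is not satisfied; not a Ł∞-tautology — its value is 1 − min(a, 1−a).)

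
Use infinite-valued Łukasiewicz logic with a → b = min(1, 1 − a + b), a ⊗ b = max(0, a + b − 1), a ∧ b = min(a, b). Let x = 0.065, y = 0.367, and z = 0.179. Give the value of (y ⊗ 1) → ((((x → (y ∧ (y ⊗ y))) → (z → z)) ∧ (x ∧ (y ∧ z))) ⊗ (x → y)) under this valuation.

0.698

y ⊗ 1 = max(0, 0.367 + 1.000 − 1) = max(0, 0.367) = 0.367
y ⊗ y = max(0, 0.367 + 0.367 − 1) = max(0, -0.266) = 0.000
y ∧ (y ⊗ y) = min(0.367, 0.000) = 0.000
x → (y ∧ (y ⊗ y)) = min(1, 1 − 0.065 + 0.000) = min(1, 0.935) = 0.935
z → z = min(1, 1 − 0.179 + 0.179) = min(1, 1.000) = 1.000
(x → (y ∧ (y ⊗ y))) → (z → z) = min(1, 1 − 0.935 + 1.000) = min(1, 1.065) = 1.000
y ∧ z = min(0.367, 0.179) = 0.179
x ∧ (y ∧ z) = min(0.065, 0.179) = 0.065
((x → (y ∧ (y ⊗ y))) → (z → z)) ∧ (x ∧ (y ∧ z)) = min(1.000, 0.065) = 0.065
x → y = min(1, 1 − 0.065 + 0.367) = min(1, 1.302) = 1.000
(((x → (y ∧ (y ⊗ y))) → (z → z)) ∧ (x ∧ (y ∧ z))) ⊗ (x → y) = max(0, 0.065 + 1.000 − 1) = max(0, 0.065) = 0.065
(y ⊗ 1) → ((((x → (y ∧ (y ⊗ y))) → (z → z)) ∧ (x ∧ (y ∧ z))) ⊗ (x → y)) = min(1, 1 − 0.367 + 0.065) = min(1, 0.698) = 0.698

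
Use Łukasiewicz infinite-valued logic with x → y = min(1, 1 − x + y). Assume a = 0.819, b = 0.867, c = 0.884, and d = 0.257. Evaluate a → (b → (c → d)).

0.687

c → d = min(1, 1 − 0.884 + 0.257) = min(1, 0.373) = 0.373
b → (c → d) = min(1, 1 − 0.867 + 0.373) = min(1, 0.506) = 0.506
a → (b → (c → d)) = min(1, 1 − 0.819 + 0.506) = min(1, 0.687) = 0.687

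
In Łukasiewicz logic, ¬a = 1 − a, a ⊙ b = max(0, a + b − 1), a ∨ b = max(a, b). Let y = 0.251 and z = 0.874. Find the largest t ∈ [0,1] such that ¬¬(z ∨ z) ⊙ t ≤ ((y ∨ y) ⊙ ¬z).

z ∨ z = max(0.874, 0.874) = 0.874
¬(z ∨ z) = 1 − 0.874 = 0.126
¬¬(z ∨ z) = 1 − 0.126 = 0.874
So the left factor is ¬¬(z ∨ z) = 0.874.
y ∨ y = max(0.251, 0.251) = 0.251
¬z = 1 − 0.874 = 0.126
(y ∨ y) ⊙ ¬z = max(0, 0.251 + 0.126 − 1) = max(0, -0.623) = 0.000
So the right-hand bound is (y ∨ y) ⊙ ¬z = 0.000.
The residuum of the Łukasiewicz t-norm gives the supremum: min(1, 1 − 0.874 + 0.000).
1 − 0.874 + 0.000 = 0.126, so t = min(1, 0.126) = 0.126.
Check: 0.874 ⊙ 0.126 = max(0, 0.000) = 0.000 ≤ 0.000.

0.126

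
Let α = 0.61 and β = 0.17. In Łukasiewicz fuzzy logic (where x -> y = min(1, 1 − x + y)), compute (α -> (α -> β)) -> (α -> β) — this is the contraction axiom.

α -> β = min(1, 1 − 0.61 + 0.17) = min(1, 0.56) = 0.56
α -> (α -> β) = min(1, 1 − 0.61 + 0.56) = min(1, 0.95) = 0.95
(α -> (α -> β)) -> (α -> β) = min(1, 1 − 0.95 + 0.56) = min(1, 0.61) = 0.61
(The value 0.61 < 1 shows this instance is not satisfied; fails in Ł∞ (the t-norm is not idempotent).)

0.61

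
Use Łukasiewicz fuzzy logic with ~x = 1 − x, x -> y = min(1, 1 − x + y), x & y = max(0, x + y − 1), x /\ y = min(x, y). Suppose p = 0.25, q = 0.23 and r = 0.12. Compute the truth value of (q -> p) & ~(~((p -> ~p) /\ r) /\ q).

0.77

q -> p = min(1, 1 − 0.23 + 0.25) = min(1, 1.02) = 1.00
~p = 1 − 0.25 = 0.75
p -> ~p = min(1, 1 − 0.25 + 0.75) = min(1, 1.50) = 1.00
(p -> ~p) /\ r = min(1.00, 0.12) = 0.12
~((p -> ~p) /\ r) = 1 − 0.12 = 0.88
~((p -> ~p) /\ r) /\ q = min(0.88, 0.23) = 0.23
~(~((p -> ~p) /\ r) /\ q) = 1 − 0.23 = 0.77
(q -> p) & ~(~((p -> ~p) /\ r) /\ q) = max(0, 1.00 + 0.77 − 1) = max(0, 0.77) = 0.77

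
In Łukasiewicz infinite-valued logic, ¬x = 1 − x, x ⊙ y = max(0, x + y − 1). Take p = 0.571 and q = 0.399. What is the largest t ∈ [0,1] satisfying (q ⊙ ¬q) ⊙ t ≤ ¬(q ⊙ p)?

1.000

¬q = 1 − 0.399 = 0.601
q ⊙ ¬q = max(0, 0.399 + 0.601 − 1) = max(0, 0.000) = 0.000
So the left factor is q ⊙ ¬q = 0.000.
q ⊙ p = max(0, 0.399 + 0.571 − 1) = max(0, -0.030) = 0.000
¬(q ⊙ p) = 1 − 0.000 = 1.000
So the right-hand bound is ¬(q ⊙ p) = 1.000.
The residuum of the Łukasiewicz t-norm gives the supremum: min(1, 1 − 0.000 + 1.000).
1 − 0.000 + 1.000 = 2.000, so t = min(1, 2.000) = 1.000.
Check: 0.000 ⊙ 1.000 = max(0, 0.000) = 0.000 ≤ 1.000.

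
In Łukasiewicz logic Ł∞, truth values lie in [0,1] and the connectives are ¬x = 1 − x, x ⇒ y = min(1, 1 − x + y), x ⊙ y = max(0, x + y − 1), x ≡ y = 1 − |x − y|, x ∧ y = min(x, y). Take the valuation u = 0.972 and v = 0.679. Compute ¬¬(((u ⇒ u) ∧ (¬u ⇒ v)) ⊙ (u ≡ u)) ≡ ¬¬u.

u ⇒ u = min(1, 1 − 0.972 + 0.972) = min(1, 1.000) = 1.000
¬u = 1 − 0.972 = 0.028
¬u ⇒ v = min(1, 1 − 0.028 + 0.679) = min(1, 1.651) = 1.000
(u ⇒ u) ∧ (¬u ⇒ v) = min(1.000, 1.000) = 1.000
u ≡ u = 1 − |0.972 − 0.972| = 1 − 0.000 = 1.000
((u ⇒ u) ∧ (¬u ⇒ v)) ⊙ (u ≡ u) = max(0, 1.000 + 1.000 − 1) = max(0, 1.000) = 1.000
¬(((u ⇒ u) ∧ (¬u ⇒ v)) ⊙ (u ≡ u)) = 1 − 1.000 = 0.000
¬¬(((u ⇒ u) ∧ (¬u ⇒ v)) ⊙ (u ≡ u)) = 1 − 0.000 = 1.000
¬¬u = 1 − 0.028 = 0.972
¬¬(((u ⇒ u) ∧ (¬u ⇒ v)) ⊙ (u ≡ u)) ≡ ¬¬u = 1 − |1.000 − 0.972| = 1 − 0.028 = 0.972

0.972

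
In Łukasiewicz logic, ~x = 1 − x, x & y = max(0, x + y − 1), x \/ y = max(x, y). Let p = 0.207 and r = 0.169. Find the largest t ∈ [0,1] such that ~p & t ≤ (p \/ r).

~p = 1 − 0.207 = 0.793
So the left factor is ~p = 0.793.
p \/ r = max(0.207, 0.169) = 0.207
So the right-hand bound is p \/ r = 0.207.
The residuum of the Łukasiewicz t-norm gives the supremum: min(1, 1 − 0.793 + 0.207).
1 − 0.793 + 0.207 = 0.414, so t = min(1, 0.414) = 0.414.
Check: 0.793 & 0.414 = max(0, 0.207) = 0.207 ≤ 0.207.

0.414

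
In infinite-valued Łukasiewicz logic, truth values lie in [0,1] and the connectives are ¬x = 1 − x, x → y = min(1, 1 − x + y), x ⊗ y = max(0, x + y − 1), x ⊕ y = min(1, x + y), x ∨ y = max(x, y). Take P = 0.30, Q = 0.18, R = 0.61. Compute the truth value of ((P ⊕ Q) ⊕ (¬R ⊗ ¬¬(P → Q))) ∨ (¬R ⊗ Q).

0.75

P ⊕ Q = min(1, 0.30 + 0.18) = min(1, 0.48) = 0.48
¬R = 1 − 0.61 = 0.39
P → Q = min(1, 1 − 0.30 + 0.18) = min(1, 0.88) = 0.88
¬(P → Q) = 1 − 0.88 = 0.12
¬¬(P → Q) = 1 − 0.12 = 0.88
¬R ⊗ ¬¬(P → Q) = max(0, 0.39 + 0.88 − 1) = max(0, 0.27) = 0.27
(P ⊕ Q) ⊕ (¬R ⊗ ¬¬(P → Q)) = min(1, 0.48 + 0.27) = min(1, 0.75) = 0.75
¬R ⊗ Q = max(0, 0.39 + 0.18 − 1) = max(0, -0.43) = 0.00
((P ⊕ Q) ⊕ (¬R ⊗ ¬¬(P → Q))) ∨ (¬R ⊗ Q) = max(0.75, 0.00) = 0.75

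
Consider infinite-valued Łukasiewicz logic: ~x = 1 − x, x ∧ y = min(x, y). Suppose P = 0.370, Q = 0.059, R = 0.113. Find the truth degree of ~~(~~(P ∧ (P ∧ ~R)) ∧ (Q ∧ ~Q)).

~R = 1 − 0.113 = 0.887
P ∧ ~R = min(0.370, 0.887) = 0.370
P ∧ (P ∧ ~R) = min(0.370, 0.370) = 0.370
~(P ∧ (P ∧ ~R)) = 1 − 0.370 = 0.630
~~(P ∧ (P ∧ ~R)) = 1 − 0.630 = 0.370
~Q = 1 − 0.059 = 0.941
Q ∧ ~Q = min(0.059, 0.941) = 0.059
~~(P ∧ (P ∧ ~R)) ∧ (Q ∧ ~Q) = min(0.370, 0.059) = 0.059
~(~~(P ∧ (P ∧ ~R)) ∧ (Q ∧ ~Q)) = 1 − 0.059 = 0.941
~~(~~(P ∧ (P ∧ ~R)) ∧ (Q ∧ ~Q)) = 1 − 0.941 = 0.059

0.059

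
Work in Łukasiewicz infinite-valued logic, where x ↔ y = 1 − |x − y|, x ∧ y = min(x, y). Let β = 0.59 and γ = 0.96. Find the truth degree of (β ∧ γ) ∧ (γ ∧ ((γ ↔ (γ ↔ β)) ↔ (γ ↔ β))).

β ∧ γ = min(0.59, 0.96) = 0.59
γ ↔ β = 1 − |0.96 − 0.59| = 1 − 0.37 = 0.63
γ ↔ (γ ↔ β) = 1 − |0.96 − 0.63| = 1 − 0.33 = 0.67
(γ ↔ (γ ↔ β)) ↔ (γ ↔ β) = 1 − |0.67 − 0.63| = 1 − 0.04 = 0.96
γ ∧ ((γ ↔ (γ ↔ β)) ↔ (γ ↔ β)) = min(0.96, 0.96) = 0.96
(β ∧ γ) ∧ (γ ∧ ((γ ↔ (γ ↔ β)) ↔ (γ ↔ β))) = min(0.59, 0.96) = 0.59

0.59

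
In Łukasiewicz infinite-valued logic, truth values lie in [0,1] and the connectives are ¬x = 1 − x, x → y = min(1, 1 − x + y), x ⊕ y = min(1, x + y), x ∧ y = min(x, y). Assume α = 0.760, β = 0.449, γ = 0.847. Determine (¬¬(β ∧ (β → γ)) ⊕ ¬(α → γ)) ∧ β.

β → γ = min(1, 1 − 0.449 + 0.847) = min(1, 1.398) = 1.000
β ∧ (β → γ) = min(0.449, 1.000) = 0.449
¬(β ∧ (β → γ)) = 1 − 0.449 = 0.551
¬¬(β ∧ (β → γ)) = 1 − 0.551 = 0.449
α → γ = min(1, 1 − 0.760 + 0.847) = min(1, 1.087) = 1.000
¬(α → γ) = 1 − 1.000 = 0.000
¬¬(β ∧ (β → γ)) ⊕ ¬(α → γ) = min(1, 0.449 + 0.000) = min(1, 0.449) = 0.449
(¬¬(β ∧ (β → γ)) ⊕ ¬(α → γ)) ∧ β = min(0.449, 0.449) = 0.449

0.449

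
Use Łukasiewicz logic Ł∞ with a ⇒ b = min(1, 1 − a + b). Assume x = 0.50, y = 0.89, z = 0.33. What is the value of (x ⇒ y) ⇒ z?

x ⇒ y = min(1, 1 − 0.50 + 0.89) = min(1, 1.39) = 1.00
(x ⇒ y) ⇒ z = min(1, 1 − 1.00 + 0.33) = min(1, 0.33) = 0.33

0.33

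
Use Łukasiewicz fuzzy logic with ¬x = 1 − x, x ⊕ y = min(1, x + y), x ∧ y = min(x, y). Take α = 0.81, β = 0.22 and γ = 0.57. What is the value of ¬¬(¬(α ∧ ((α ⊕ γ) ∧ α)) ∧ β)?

0.19

α ⊕ γ = min(1, 0.81 + 0.57) = min(1, 1.38) = 1.00
(α ⊕ γ) ∧ α = min(1.00, 0.81) = 0.81
α ∧ ((α ⊕ γ) ∧ α) = min(0.81, 0.81) = 0.81
¬(α ∧ ((α ⊕ γ) ∧ α)) = 1 − 0.81 = 0.19
¬(α ∧ ((α ⊕ γ) ∧ α)) ∧ β = min(0.19, 0.22) = 0.19
¬(¬(α ∧ ((α ⊕ γ) ∧ α)) ∧ β) = 1 − 0.19 = 0.81
¬¬(¬(α ∧ ((α ⊕ γ) ∧ α)) ∧ β) = 1 − 0.81 = 0.19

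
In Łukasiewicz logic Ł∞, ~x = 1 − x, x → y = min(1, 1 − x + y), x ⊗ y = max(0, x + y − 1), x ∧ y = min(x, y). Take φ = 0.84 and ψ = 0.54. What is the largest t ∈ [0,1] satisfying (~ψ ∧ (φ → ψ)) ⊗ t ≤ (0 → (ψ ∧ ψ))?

1.00

~ψ = 1 − 0.54 = 0.46
φ → ψ = min(1, 1 − 0.84 + 0.54) = min(1, 0.70) = 0.70
~ψ ∧ (φ → ψ) = min(0.46, 0.70) = 0.46
So the left factor is ~ψ ∧ (φ → ψ) = 0.46.
ψ ∧ ψ = min(0.54, 0.54) = 0.54
0 → (ψ ∧ ψ) = min(1, 1 − 0.00 + 0.54) = min(1, 1.54) = 1.00
So the right-hand bound is 0 → (ψ ∧ ψ) = 1.00.
The residuum of the Łukasiewicz t-norm gives the supremum: min(1, 1 − 0.46 + 1.00).
1 − 0.46 + 1.00 = 1.54, so t = min(1, 1.54) = 1.00.
Check: 0.46 ⊗ 1.00 = max(0, 0.46) = 0.46 ≤ 1.00.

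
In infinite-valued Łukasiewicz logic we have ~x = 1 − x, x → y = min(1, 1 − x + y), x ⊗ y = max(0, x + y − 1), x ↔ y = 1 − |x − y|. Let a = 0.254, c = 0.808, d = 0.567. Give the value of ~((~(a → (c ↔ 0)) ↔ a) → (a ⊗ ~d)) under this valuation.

c ↔ 0 = 1 − |0.808 − 0.000| = 1 − 0.808 = 0.192
a → (c ↔ 0) = min(1, 1 − 0.254 + 0.192) = min(1, 0.938) = 0.938
~(a → (c ↔ 0)) = 1 − 0.938 = 0.062
~(a → (c ↔ 0)) ↔ a = 1 − |0.062 − 0.254| = 1 − 0.192 = 0.808
~d = 1 − 0.567 = 0.433
a ⊗ ~d = max(0, 0.254 + 0.433 − 1) = max(0, -0.313) = 0.000
(~(a → (c ↔ 0)) ↔ a) → (a ⊗ ~d) = min(1, 1 − 0.808 + 0.000) = min(1, 0.192) = 0.192
~((~(a → (c ↔ 0)) ↔ a) → (a ⊗ ~d)) = 1 − 0.192 = 0.808

0.808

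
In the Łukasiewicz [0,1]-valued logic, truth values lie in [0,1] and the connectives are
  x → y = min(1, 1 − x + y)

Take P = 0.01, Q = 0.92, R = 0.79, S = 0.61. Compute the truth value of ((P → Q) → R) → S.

0.82

P → Q = min(1, 1 − 0.01 + 0.92) = min(1, 1.91) = 1.00
(P → Q) → R = min(1, 1 − 1.00 + 0.79) = min(1, 0.79) = 0.79
((P → Q) → R) → S = min(1, 1 − 0.79 + 0.61) = min(1, 0.82) = 0.82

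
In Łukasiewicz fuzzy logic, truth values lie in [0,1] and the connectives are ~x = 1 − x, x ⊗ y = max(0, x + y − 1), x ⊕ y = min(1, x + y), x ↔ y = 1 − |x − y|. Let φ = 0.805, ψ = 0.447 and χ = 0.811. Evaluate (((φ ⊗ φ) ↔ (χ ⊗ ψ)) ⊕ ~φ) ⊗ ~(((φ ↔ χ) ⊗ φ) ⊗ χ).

φ ⊗ φ = max(0, 0.805 + 0.805 − 1) = max(0, 0.610) = 0.610
χ ⊗ ψ = max(0, 0.811 + 0.447 − 1) = max(0, 0.258) = 0.258
(φ ⊗ φ) ↔ (χ ⊗ ψ) = 1 − |0.610 − 0.258| = 1 − 0.352 = 0.648
~φ = 1 − 0.805 = 0.195
((φ ⊗ φ) ↔ (χ ⊗ ψ)) ⊕ ~φ = min(1, 0.648 + 0.195) = min(1, 0.843) = 0.843
φ ↔ χ = 1 − |0.805 − 0.811| = 1 − 0.006 = 0.994
(φ ↔ χ) ⊗ φ = max(0, 0.994 + 0.805 − 1) = max(0, 0.799) = 0.799
((φ ↔ χ) ⊗ φ) ⊗ χ = max(0, 0.799 + 0.811 − 1) = max(0, 0.610) = 0.610
~(((φ ↔ χ) ⊗ φ) ⊗ χ) = 1 − 0.610 = 0.390
(((φ ⊗ φ) ↔ (χ ⊗ ψ)) ⊕ ~φ) ⊗ ~(((φ ↔ χ) ⊗ φ) ⊗ χ) = max(0, 0.843 + 0.390 − 1) = max(0, 0.233) = 0.233

0.233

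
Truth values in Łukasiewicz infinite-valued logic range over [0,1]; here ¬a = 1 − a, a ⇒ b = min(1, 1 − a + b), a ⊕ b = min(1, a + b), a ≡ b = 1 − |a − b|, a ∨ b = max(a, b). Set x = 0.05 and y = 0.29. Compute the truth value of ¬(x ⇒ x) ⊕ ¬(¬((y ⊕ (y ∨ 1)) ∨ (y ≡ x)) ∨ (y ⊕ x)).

0.66

x ⇒ x = min(1, 1 − 0.05 + 0.05) = min(1, 1.00) = 1.00
¬(x ⇒ x) = 1 − 1.00 = 0.00
y ∨ 1 = max(0.29, 1.00) = 1.00
y ⊕ (y ∨ 1) = min(1, 0.29 + 1.00) = min(1, 1.29) = 1.00
y ≡ x = 1 − |0.29 − 0.05| = 1 − 0.24 = 0.76
(y ⊕ (y ∨ 1)) ∨ (y ≡ x) = max(1.00, 0.76) = 1.00
¬((y ⊕ (y ∨ 1)) ∨ (y ≡ x)) = 1 − 1.00 = 0.00
y ⊕ x = min(1, 0.29 + 0.05) = min(1, 0.34) = 0.34
¬((y ⊕ (y ∨ 1)) ∨ (y ≡ x)) ∨ (y ⊕ x) = max(0.00, 0.34) = 0.34
¬(¬((y ⊕ (y ∨ 1)) ∨ (y ≡ x)) ∨ (y ⊕ x)) = 1 − 0.34 = 0.66
¬(x ⇒ x) ⊕ ¬(¬((y ⊕ (y ∨ 1)) ∨ (y ≡ x)) ∨ (y ⊕ x)) = min(1, 0.00 + 0.66) = min(1, 0.66) = 0.66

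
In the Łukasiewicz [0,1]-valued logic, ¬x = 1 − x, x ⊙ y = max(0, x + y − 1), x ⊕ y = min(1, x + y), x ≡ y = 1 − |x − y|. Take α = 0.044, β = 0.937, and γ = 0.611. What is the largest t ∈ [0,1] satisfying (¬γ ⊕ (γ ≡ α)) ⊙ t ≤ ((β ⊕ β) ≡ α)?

0.222

¬γ = 1 − 0.611 = 0.389
γ ≡ α = 1 − |0.611 − 0.044| = 1 − 0.567 = 0.433
¬γ ⊕ (γ ≡ α) = min(1, 0.389 + 0.433) = min(1, 0.822) = 0.822
So the left factor is ¬γ ⊕ (γ ≡ α) = 0.822.
β ⊕ β = min(1, 0.937 + 0.937) = min(1, 1.874) = 1.000
(β ⊕ β) ≡ α = 1 − |1.000 − 0.044| = 1 − 0.956 = 0.044
So the right-hand bound is (β ⊕ β) ≡ α = 0.044.
The residuum of the Łukasiewicz t-norm gives the supremum: min(1, 1 − 0.822 + 0.044).
1 − 0.822 + 0.044 = 0.222, so t = min(1, 0.222) = 0.222.
Check: 0.822 ⊙ 0.222 = max(0, 0.044) = 0.044 ≤ 0.044.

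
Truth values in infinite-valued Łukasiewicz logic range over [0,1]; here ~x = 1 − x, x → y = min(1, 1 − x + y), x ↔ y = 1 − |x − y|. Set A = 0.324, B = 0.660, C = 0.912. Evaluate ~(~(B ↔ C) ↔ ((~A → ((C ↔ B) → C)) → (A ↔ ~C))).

B ↔ C = 1 − |0.660 − 0.912| = 1 − 0.252 = 0.748
~(B ↔ C) = 1 − 0.748 = 0.252
~A = 1 − 0.324 = 0.676
C ↔ B = 1 − |0.912 − 0.660| = 1 − 0.252 = 0.748
(C ↔ B) → C = min(1, 1 − 0.748 + 0.912) = min(1, 1.164) = 1.000
~A → ((C ↔ B) → C) = min(1, 1 − 0.676 + 1.000) = min(1, 1.324) = 1.000
~C = 1 − 0.912 = 0.088
A ↔ ~C = 1 − |0.324 − 0.088| = 1 − 0.236 = 0.764
(~A → ((C ↔ B) → C)) → (A ↔ ~C) = min(1, 1 − 1.000 + 0.764) = min(1, 0.764) = 0.764
~(B ↔ C) ↔ ((~A → ((C ↔ B) → C)) → (A ↔ ~C)) = 1 − |0.252 − 0.764| = 1 − 0.512 = 0.488
~(~(B ↔ C) ↔ ((~A → ((C ↔ B) → C)) → (A ↔ ~C))) = 1 − 0.488 = 0.512

0.512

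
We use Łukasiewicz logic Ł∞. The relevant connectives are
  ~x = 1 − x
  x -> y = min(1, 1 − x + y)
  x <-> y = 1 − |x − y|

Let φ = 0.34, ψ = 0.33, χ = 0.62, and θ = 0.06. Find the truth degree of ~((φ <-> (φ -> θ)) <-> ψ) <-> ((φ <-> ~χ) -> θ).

φ -> θ = min(1, 1 − 0.34 + 0.06) = min(1, 0.72) = 0.72
φ <-> (φ -> θ) = 1 − |0.34 − 0.72| = 1 − 0.38 = 0.62
(φ <-> (φ -> θ)) <-> ψ = 1 − |0.62 − 0.33| = 1 − 0.29 = 0.71
~((φ <-> (φ -> θ)) <-> ψ) = 1 − 0.71 = 0.29
~χ = 1 − 0.62 = 0.38
φ <-> ~χ = 1 − |0.34 − 0.38| = 1 − 0.04 = 0.96
(φ <-> ~χ) -> θ = min(1, 1 − 0.96 + 0.06) = min(1, 0.10) = 0.10
~((φ <-> (φ -> θ)) <-> ψ) <-> ((φ <-> ~χ) -> θ) = 1 − |0.29 − 0.10| = 1 − 0.19 = 0.81

0.81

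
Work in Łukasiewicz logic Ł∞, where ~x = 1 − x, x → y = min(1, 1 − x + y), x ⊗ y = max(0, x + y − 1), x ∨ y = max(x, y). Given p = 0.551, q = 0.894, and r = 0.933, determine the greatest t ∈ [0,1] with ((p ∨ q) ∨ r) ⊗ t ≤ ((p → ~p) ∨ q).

0.965

p ∨ q = max(0.551, 0.894) = 0.894
(p ∨ q) ∨ r = max(0.894, 0.933) = 0.933
So the left factor is (p ∨ q) ∨ r = 0.933.
~p = 1 − 0.551 = 0.449
p → ~p = min(1, 1 − 0.551 + 0.449) = min(1, 0.898) = 0.898
(p → ~p) ∨ q = max(0.898, 0.894) = 0.898
So the right-hand bound is (p → ~p) ∨ q = 0.898.
The residuum of the Łukasiewicz t-norm gives the supremum: min(1, 1 − 0.933 + 0.898).
1 − 0.933 + 0.898 = 0.965, so t = min(1, 0.965) = 0.965.
Check: 0.933 ⊗ 0.965 = max(0, 0.898) = 0.898 ≤ 0.898.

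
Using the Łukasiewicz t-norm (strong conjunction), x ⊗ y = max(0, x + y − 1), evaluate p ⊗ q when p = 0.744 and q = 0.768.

0.512

p ⊗ q = max(0, 0.744 + 0.768 − 1) = max(0, 0.512) = 0.512
For comparison, the Gödel (minimum) t-norm min(x, y) would give 0.744.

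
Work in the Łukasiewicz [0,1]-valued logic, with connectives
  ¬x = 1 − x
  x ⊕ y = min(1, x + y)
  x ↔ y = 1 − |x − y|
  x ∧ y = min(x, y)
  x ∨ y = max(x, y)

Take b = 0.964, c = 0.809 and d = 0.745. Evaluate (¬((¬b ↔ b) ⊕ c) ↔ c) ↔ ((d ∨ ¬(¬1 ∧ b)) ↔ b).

0.346

¬b = 1 − 0.964 = 0.036
¬b ↔ b = 1 − |0.036 − 0.964| = 1 − 0.928 = 0.072
(¬b ↔ b) ⊕ c = min(1, 0.072 + 0.809) = min(1, 0.881) = 0.881
¬((¬b ↔ b) ⊕ c) = 1 − 0.881 = 0.119
¬((¬b ↔ b) ⊕ c) ↔ c = 1 − |0.119 − 0.809| = 1 − 0.690 = 0.310
¬1 = 1 − 1.000 = 0.000
¬1 ∧ b = min(0.000, 0.964) = 0.000
¬(¬1 ∧ b) = 1 − 0.000 = 1.000
d ∨ ¬(¬1 ∧ b) = max(0.745, 1.000) = 1.000
(d ∨ ¬(¬1 ∧ b)) ↔ b = 1 − |1.000 − 0.964| = 1 − 0.036 = 0.964
(¬((¬b ↔ b) ⊕ c) ↔ c) ↔ ((d ∨ ¬(¬1 ∧ b)) ↔ b) = 1 − |0.310 − 0.964| = 1 − 0.654 = 0.346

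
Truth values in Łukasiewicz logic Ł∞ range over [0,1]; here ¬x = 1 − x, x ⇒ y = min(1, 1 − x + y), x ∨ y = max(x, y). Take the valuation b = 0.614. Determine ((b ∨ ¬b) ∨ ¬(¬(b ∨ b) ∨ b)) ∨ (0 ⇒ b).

1.000

¬b = 1 − 0.614 = 0.386
b ∨ ¬b = max(0.614, 0.386) = 0.614
b ∨ b = max(0.614, 0.614) = 0.614
¬(b ∨ b) = 1 − 0.614 = 0.386
¬(b ∨ b) ∨ b = max(0.386, 0.614) = 0.614
¬(¬(b ∨ b) ∨ b) = 1 − 0.614 = 0.386
(b ∨ ¬b) ∨ ¬(¬(b ∨ b) ∨ b) = max(0.614, 0.386) = 0.614
0 ⇒ b = min(1, 1 − 0.000 + 0.614) = min(1, 1.614) = 1.000
((b ∨ ¬b) ∨ ¬(¬(b ∨ b) ∨ b)) ∨ (0 ⇒ b) = max(0.614, 1.000) = 1.000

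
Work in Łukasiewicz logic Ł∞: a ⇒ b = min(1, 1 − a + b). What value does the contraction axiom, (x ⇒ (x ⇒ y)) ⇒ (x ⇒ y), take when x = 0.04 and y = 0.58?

x ⇒ y = min(1, 1 − 0.04 + 0.58) = min(1, 1.54) = 1.00
x ⇒ (x ⇒ y) = min(1, 1 − 0.04 + 1.00) = min(1, 1.96) = 1.00
(x ⇒ (x ⇒ y)) ⇒ (x ⇒ y) = min(1, 1 − 1.00 + 1.00) = min(1, 1.00) = 1.00

1.00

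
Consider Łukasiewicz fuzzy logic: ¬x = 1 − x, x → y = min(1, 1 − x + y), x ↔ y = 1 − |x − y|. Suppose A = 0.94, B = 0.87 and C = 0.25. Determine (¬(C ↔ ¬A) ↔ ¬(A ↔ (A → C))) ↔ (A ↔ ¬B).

0.63

¬A = 1 − 0.94 = 0.06
C ↔ ¬A = 1 − |0.25 − 0.06| = 1 − 0.19 = 0.81
¬(C ↔ ¬A) = 1 − 0.81 = 0.19
A → C = min(1, 1 − 0.94 + 0.25) = min(1, 0.31) = 0.31
A ↔ (A → C) = 1 − |0.94 − 0.31| = 1 − 0.63 = 0.37
¬(A ↔ (A → C)) = 1 − 0.37 = 0.63
¬(C ↔ ¬A) ↔ ¬(A ↔ (A → C)) = 1 − |0.19 − 0.63| = 1 − 0.44 = 0.56
¬B = 1 − 0.87 = 0.13
A ↔ ¬B = 1 − |0.94 − 0.13| = 1 − 0.81 = 0.19
(¬(C ↔ ¬A) ↔ ¬(A ↔ (A → C))) ↔ (A ↔ ¬B) = 1 − |0.56 − 0.19| = 1 − 0.37 = 0.63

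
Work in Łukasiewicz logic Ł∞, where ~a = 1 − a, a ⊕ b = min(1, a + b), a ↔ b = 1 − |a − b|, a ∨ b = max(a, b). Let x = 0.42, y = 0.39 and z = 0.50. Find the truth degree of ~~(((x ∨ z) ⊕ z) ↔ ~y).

x ∨ z = max(0.42, 0.50) = 0.50
(x ∨ z) ⊕ z = min(1, 0.50 + 0.50) = min(1, 1.00) = 1.00
~y = 1 − 0.39 = 0.61
((x ∨ z) ⊕ z) ↔ ~y = 1 − |1.00 − 0.61| = 1 − 0.39 = 0.61
~(((x ∨ z) ⊕ z) ↔ ~y) = 1 − 0.61 = 0.39
~~(((x ∨ z) ⊕ z) ↔ ~y) = 1 − 0.39 = 0.61

0.61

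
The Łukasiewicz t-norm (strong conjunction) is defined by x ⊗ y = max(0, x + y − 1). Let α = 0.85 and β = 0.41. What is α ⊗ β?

0.26

α ⊗ β = max(0, 0.85 + 0.41 − 1) = max(0, 0.26) = 0.26
For comparison, the Gödel (minimum) t-norm min(x, y) would give 0.41.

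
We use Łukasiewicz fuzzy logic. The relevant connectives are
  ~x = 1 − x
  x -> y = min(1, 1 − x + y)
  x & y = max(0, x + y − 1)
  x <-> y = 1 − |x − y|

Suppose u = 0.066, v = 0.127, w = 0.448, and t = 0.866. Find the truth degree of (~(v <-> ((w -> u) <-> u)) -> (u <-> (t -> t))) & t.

0.611

w -> u = min(1, 1 − 0.448 + 0.066) = min(1, 0.618) = 0.618
(w -> u) <-> u = 1 − |0.618 − 0.066| = 1 − 0.552 = 0.448
v <-> ((w -> u) <-> u) = 1 − |0.127 − 0.448| = 1 − 0.321 = 0.679
~(v <-> ((w -> u) <-> u)) = 1 − 0.679 = 0.321
t -> t = min(1, 1 − 0.866 + 0.866) = min(1, 1.000) = 1.000
u <-> (t -> t) = 1 − |0.066 − 1.000| = 1 − 0.934 = 0.066
~(v <-> ((w -> u) <-> u)) -> (u <-> (t -> t)) = min(1, 1 − 0.321 + 0.066) = min(1, 0.745) = 0.745
(~(v <-> ((w -> u) <-> u)) -> (u <-> (t -> t))) & t = max(0, 0.745 + 0.866 − 1) = max(0, 0.611) = 0.611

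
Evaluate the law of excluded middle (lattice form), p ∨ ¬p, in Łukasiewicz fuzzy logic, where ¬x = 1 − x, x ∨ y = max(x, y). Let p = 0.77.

¬p = 1 − 0.77 = 0.23
p ∨ ¬p = max(0.77, 0.23) = 0.77
(The value 0.77 < 1 shows this instance is not satisfied; not a Ł∞-tautology — its value is max(a, 1−a).)

0.77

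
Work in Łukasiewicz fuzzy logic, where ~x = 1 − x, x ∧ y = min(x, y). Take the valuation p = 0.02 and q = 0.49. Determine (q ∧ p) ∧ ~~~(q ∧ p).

0.02

q ∧ p = min(0.49, 0.02) = 0.02
~(q ∧ p) = 1 − 0.02 = 0.98
~~(q ∧ p) = 1 − 0.98 = 0.02
~~~(q ∧ p) = 1 − 0.02 = 0.98
(q ∧ p) ∧ ~~~(q ∧ p) = min(0.02, 0.98) = 0.02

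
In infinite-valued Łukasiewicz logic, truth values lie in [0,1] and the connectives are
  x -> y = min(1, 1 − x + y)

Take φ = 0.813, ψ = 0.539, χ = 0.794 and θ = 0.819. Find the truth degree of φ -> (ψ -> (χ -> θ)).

1.000

χ -> θ = min(1, 1 − 0.794 + 0.819) = min(1, 1.025) = 1.000
ψ -> (χ -> θ) = min(1, 1 − 0.539 + 1.000) = min(1, 1.461) = 1.000
φ -> (ψ -> (χ -> θ)) = min(1, 1 − 0.813 + 1.000) = min(1, 1.187) = 1.000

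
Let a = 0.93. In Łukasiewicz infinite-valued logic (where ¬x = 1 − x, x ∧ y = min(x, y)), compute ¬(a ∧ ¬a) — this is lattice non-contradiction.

0.93

¬a = 1 − 0.93 = 0.07
a ∧ ¬a = min(0.93, 0.07) = 0.07
¬(a ∧ ¬a) = 1 − 0.07 = 0.93
(The value 0.93 < 1 shows this instance is not satisfied; not a Ł∞-tautology — its value is 1 − min(a, 1−a).)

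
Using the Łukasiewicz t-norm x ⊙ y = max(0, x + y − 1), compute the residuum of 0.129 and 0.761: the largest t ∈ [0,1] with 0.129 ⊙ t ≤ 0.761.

1.000

The residuum of the Łukasiewicz t-norm gives the supremum: min(1, 1 − 0.129 + 0.761).
1 − 0.129 + 0.761 = 1.632, so t = min(1, 1.632) = 1.000.
Check: 0.129 ⊙ 1.000 = max(0, 0.129) = 0.129 ≤ 0.761.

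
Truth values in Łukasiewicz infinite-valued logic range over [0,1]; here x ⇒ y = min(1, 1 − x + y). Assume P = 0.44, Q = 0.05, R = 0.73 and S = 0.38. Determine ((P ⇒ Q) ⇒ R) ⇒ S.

P ⇒ Q = min(1, 1 − 0.44 + 0.05) = min(1, 0.61) = 0.61
(P ⇒ Q) ⇒ R = min(1, 1 − 0.61 + 0.73) = min(1, 1.12) = 1.00
((P ⇒ Q) ⇒ R) ⇒ S = min(1, 1 − 1.00 + 0.38) = min(1, 0.38) = 0.38

0.38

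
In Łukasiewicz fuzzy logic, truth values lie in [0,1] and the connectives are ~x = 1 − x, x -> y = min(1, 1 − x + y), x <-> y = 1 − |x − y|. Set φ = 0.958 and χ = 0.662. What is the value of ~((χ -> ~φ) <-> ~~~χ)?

~φ = 1 − 0.958 = 0.042
χ -> ~φ = min(1, 1 − 0.662 + 0.042) = min(1, 0.380) = 0.380
~χ = 1 − 0.662 = 0.338
~~χ = 1 − 0.338 = 0.662
~~~χ = 1 − 0.662 = 0.338
(χ -> ~φ) <-> ~~~χ = 1 − |0.380 − 0.338| = 1 − 0.042 = 0.958
~((χ -> ~φ) <-> ~~~χ) = 1 − 0.958 = 0.042

0.042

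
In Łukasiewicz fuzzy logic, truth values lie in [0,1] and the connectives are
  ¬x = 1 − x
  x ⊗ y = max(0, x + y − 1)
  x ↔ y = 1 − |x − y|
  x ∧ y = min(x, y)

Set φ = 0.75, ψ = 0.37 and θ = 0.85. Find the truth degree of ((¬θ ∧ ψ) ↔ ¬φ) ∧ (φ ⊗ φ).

0.50

¬θ = 1 − 0.85 = 0.15
¬θ ∧ ψ = min(0.15, 0.37) = 0.15
¬φ = 1 − 0.75 = 0.25
(¬θ ∧ ψ) ↔ ¬φ = 1 − |0.15 − 0.25| = 1 − 0.10 = 0.90
φ ⊗ φ = max(0, 0.75 + 0.75 − 1) = max(0, 0.50) = 0.50
((¬θ ∧ ψ) ↔ ¬φ) ∧ (φ ⊗ φ) = min(0.90, 0.50) = 0.50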